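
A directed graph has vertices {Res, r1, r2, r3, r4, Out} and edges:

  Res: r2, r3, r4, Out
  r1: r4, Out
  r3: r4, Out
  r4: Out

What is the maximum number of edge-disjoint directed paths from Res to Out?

Assign every edge capacity 1; by Menger, the answer equals the max flow.
Path Res→Out (+1); total 1.
Path Res→r3→Out (+1); total 2.
Path Res→r4→Out (+1); total 3.
No residual Res→Out path; max flow = 3.
Certifying cut of size 3: {Res→Out, Res→r3, Res→r4}.

3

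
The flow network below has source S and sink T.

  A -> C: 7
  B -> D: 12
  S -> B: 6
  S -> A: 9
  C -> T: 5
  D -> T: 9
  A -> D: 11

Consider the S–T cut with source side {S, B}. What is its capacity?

Edges leaving {S, B}: S→A (9), B→D (12).
Cut capacity = 9 + 12 = 21.

21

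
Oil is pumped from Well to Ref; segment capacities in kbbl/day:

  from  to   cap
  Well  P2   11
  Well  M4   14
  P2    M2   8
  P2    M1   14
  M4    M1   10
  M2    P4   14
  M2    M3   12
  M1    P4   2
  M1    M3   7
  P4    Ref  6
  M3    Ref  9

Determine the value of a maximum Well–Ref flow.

Augment Well→P2→M2→P4→Ref: bottleneck 6, flow now 6.
Augment Well→P2→M2→M3→Ref: bottleneck 2, flow now 8.
Augment Well→P2→M1→M3→Ref: bottleneck 3, flow now 11.
Augment Well→M4→M1→M3→Ref: bottleneck 4, flow now 15.
No augmenting path remains; maximum flow = 15.
In the residual graph, reachable from Well: {Well, P2, M4, M2, M1, P4, M3}.
Min-cut edges: P4→Ref (6), M3→Ref (9); capacity 6 + 9 = 15.
This cut is saturated, so no flow can exceed 15.

15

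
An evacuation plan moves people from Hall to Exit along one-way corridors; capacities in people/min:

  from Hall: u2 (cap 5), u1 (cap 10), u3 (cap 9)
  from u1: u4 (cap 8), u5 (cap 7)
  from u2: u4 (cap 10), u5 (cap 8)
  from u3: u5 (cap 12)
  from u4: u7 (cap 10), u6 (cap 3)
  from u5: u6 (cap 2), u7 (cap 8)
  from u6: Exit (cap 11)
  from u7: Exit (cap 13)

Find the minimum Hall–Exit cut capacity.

18

Augment Hall→u1→u4→u6→Exit: bottleneck 3, flow now 3.
Augment Hall→u1→u4→u7→Exit: bottleneck 5, flow now 8.
Augment Hall→u1→u5→u6→Exit: bottleneck 2, flow now 10.
Augment Hall→u2→u4→u7→Exit: bottleneck 5, flow now 15.
Augment Hall→u3→u5→u7→Exit: bottleneck 3, flow now 18.
No augmenting path remains; maximum flow = 18.
By max-flow min-cut, the minimum cut capacity equals the max flow.
In the residual graph, reachable from Hall: {Hall, u1, u2, u3, u4, u5, u7}.
Min-cut edges: u4→u6 (3), u5→u6 (2), u7→Exit (13); capacity 3 + 2 + 13 = 18.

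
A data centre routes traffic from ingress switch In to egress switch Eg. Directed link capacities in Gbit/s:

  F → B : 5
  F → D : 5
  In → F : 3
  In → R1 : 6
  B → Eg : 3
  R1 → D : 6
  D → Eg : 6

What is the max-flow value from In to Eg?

9

Augment In→F→D→Eg: bottleneck 3, flow now 3.
Augment In→R1→D→Eg: bottleneck 3, flow now 6.
Augment In→R1→D→F→B→Eg: bottleneck 3, flow now 9. (uses reverse residual edge)
No augmenting path remains; maximum flow = 9.
In the residual graph, reachable from In: {In}.
Min-cut edges: In→F (3), In→R1 (6); capacity 3 + 6 = 9.
This cut is saturated, so no flow can exceed 9.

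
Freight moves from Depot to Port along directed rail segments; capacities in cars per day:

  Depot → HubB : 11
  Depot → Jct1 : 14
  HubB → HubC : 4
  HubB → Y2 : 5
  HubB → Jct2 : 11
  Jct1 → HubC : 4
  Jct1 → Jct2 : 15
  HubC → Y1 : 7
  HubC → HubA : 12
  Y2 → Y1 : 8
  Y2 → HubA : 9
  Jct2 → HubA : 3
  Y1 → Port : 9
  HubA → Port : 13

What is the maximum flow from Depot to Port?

Augment Depot→HubB→HubC→Y1→Port: bottleneck 4, flow now 4.
Augment Depot→HubB→Y2→Y1→Port: bottleneck 5, flow now 9.
Augment Depot→HubB→Jct2→HubA→Port: bottleneck 2, flow now 11.
Augment Depot→Jct1→HubC→HubA→Port: bottleneck 4, flow now 15.
Augment Depot→Jct1→Jct2→HubA→Port: bottleneck 1, flow now 16.
No augmenting path remains; maximum flow = 16.
In the residual graph, reachable from Depot: {Depot, HubB, Jct1, Jct2}.
Min-cut edges: HubB→HubC (4), HubB→Y2 (5), Jct1→HubC (4), Jct2→HubA (3); capacity 4 + 5 + 4 + 3 = 16.
This cut is saturated, so no flow can exceed 16.

16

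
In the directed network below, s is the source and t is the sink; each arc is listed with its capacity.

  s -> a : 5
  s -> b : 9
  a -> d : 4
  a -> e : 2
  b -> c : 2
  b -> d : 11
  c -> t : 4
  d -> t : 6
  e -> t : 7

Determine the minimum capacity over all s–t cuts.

10

Augment s→a→d→t: bottleneck 4, flow now 4.
Augment s→a→e→t: bottleneck 1, flow now 5.
Augment s→b→c→t: bottleneck 2, flow now 7.
Augment s→b→d→t: bottleneck 2, flow now 9.
Augment s→b→d→a→e→t: bottleneck 1, flow now 10. (uses reverse residual edge)
No augmenting path remains; maximum flow = 10.
By max-flow min-cut, the minimum cut capacity equals the max flow.
In the residual graph, reachable from s: {s, a, b, d}.
Min-cut edges: a→e (2), b→c (2), d→t (6); capacity 2 + 2 + 6 = 10.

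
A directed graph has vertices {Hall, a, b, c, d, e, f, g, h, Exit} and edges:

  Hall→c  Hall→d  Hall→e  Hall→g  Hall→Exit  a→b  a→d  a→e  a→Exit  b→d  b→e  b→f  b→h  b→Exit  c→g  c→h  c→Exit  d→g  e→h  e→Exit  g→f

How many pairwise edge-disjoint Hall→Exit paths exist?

Assign every edge capacity 1; by Menger, the answer equals the max flow.
Path Hall→Exit (+1); total 1.
Path Hall→c→Exit (+1); total 2.
Path Hall→e→Exit (+1); total 3.
No residual Hall→Exit path; max flow = 3.
Certifying cut of size 3: {Hall→Exit, Hall→c, Hall→e}.

3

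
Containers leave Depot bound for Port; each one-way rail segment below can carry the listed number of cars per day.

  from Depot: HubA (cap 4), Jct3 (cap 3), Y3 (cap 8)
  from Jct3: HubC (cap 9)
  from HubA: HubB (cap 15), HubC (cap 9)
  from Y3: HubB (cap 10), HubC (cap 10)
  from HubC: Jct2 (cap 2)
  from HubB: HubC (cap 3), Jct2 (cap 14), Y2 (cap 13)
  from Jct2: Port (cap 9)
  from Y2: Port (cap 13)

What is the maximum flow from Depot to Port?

14

Augment Depot→Jct3→HubC→Jct2→Port: bottleneck 2, flow now 2.
Augment Depot→HubA→HubB→Jct2→Port: bottleneck 4, flow now 6.
Augment Depot→Y3→HubB→Jct2→Port: bottleneck 3, flow now 9.
Augment Depot→Y3→HubB→Y2→Port: bottleneck 5, flow now 14.
No augmenting path remains; maximum flow = 14.
In the residual graph, reachable from Depot: {Depot, Jct3, HubC}.
Min-cut edges: Depot→HubA (4), Depot→Y3 (8), HubC→Jct2 (2); capacity 4 + 8 + 2 = 14.
This cut is saturated, so no flow can exceed 14.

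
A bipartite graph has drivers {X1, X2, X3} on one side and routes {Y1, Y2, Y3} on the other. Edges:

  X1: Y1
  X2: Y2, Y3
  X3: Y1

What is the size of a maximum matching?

2

Unit-capacity flow: source→left, listed edges, right→sink; max matching = max flow.
Augmenting path X1→Y1 (+1); matched 1.
Augmenting path X2→Y2 (+1); matched 2.
No augmenting path remains; maximum matching = 2.
König certificate: {X2, Y1} is a vertex cover of size 2 (every listed pair touches it), so no matching can be larger.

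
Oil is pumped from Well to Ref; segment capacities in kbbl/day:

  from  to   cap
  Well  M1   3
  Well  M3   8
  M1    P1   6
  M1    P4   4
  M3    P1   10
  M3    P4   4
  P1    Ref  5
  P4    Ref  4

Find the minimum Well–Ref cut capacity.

9

Augment Well→M1→P1→Ref: bottleneck 3, flow now 3.
Augment Well→M3→P1→Ref: bottleneck 2, flow now 5.
Augment Well→M3→P4→Ref: bottleneck 4, flow now 9.
No augmenting path remains; maximum flow = 9.
By max-flow min-cut, the minimum cut capacity equals the max flow.
In the residual graph, reachable from Well: {Well, M1, M3, P1, P4}.
Min-cut edges: P1→Ref (5), P4→Ref (4); capacity 5 + 4 = 9.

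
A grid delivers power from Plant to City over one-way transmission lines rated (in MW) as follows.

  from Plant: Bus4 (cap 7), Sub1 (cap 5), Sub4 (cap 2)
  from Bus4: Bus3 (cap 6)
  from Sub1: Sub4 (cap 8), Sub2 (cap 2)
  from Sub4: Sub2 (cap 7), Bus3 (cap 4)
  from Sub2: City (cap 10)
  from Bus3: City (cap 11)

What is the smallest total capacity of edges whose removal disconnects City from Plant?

13

Augment Plant→Bus4→Bus3→City: bottleneck 6, flow now 6.
Augment Plant→Sub1→Sub2→City: bottleneck 2, flow now 8.
Augment Plant→Sub4→Sub2→City: bottleneck 2, flow now 10.
Augment Plant→Sub1→Sub4→Sub2→City: bottleneck 3, flow now 13.
No augmenting path remains; maximum flow = 13.
By max-flow min-cut, the minimum cut capacity equals the max flow.
In the residual graph, reachable from Plant: {Plant, Bus4}.
Min-cut edges: Plant→Sub1 (5), Plant→Sub4 (2), Bus4→Bus3 (6); capacity 5 + 2 + 6 = 13.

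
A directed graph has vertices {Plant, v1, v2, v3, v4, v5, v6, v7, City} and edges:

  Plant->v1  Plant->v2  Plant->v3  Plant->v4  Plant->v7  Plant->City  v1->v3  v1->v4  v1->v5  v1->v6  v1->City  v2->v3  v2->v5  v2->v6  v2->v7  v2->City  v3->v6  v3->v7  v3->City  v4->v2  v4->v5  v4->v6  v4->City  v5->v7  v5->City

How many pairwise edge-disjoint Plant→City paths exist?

5

Assign every edge capacity 1; by Menger, the answer equals the max flow.
Path Plant→City (+1); total 1.
Path Plant→v1→City (+1); total 2.
Path Plant→v2→City (+1); total 3.
Path Plant→v3→City (+1); total 4.
Path Plant→v4→City (+1); total 5.
No residual Plant→City path; max flow = 5.
Certifying cut of size 5: {Plant→City, Plant→v1, Plant→v2, Plant→v3, Plant→v4}.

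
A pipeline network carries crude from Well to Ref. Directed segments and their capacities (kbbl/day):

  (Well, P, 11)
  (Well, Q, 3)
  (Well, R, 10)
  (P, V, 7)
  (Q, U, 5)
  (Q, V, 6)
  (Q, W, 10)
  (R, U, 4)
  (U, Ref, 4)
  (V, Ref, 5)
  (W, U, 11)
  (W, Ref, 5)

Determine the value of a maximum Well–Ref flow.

Augment Well→P→V→Ref: bottleneck 5, flow now 5.
Augment Well→Q→U→Ref: bottleneck 3, flow now 8.
Augment Well→R→U→Ref: bottleneck 1, flow now 9.
Augment Well→R→U→Q→W→Ref: bottleneck 3, flow now 12. (uses reverse residual edge)
No augmenting path remains; maximum flow = 12.
In the residual graph, reachable from Well: {Well, P, R, V}.
Min-cut edges: Well→Q (3), R→U (4), V→Ref (5); capacity 3 + 4 + 5 = 12.
This cut is saturated, so no flow can exceed 12.

12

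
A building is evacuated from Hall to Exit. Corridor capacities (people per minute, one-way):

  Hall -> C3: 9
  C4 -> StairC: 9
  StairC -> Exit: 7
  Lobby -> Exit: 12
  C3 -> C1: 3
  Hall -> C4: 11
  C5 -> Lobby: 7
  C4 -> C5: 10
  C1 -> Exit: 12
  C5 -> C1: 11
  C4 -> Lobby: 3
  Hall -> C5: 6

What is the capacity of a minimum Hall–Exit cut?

20

Augment Hall→C5→Lobby→Exit: bottleneck 6, flow now 6.
Augment Hall→C3→C1→Exit: bottleneck 3, flow now 9.
Augment Hall→C4→Lobby→Exit: bottleneck 3, flow now 12.
Augment Hall→C4→StairC→Exit: bottleneck 7, flow now 19.
Augment Hall→C4→C5→Lobby→Exit: bottleneck 1, flow now 20.
No augmenting path remains; maximum flow = 20.
By max-flow min-cut, the minimum cut capacity equals the max flow.
In the residual graph, reachable from Hall: {Hall, C3}.
Min-cut edges: Hall→C5 (6), Hall→C4 (11), C3→C1 (3); capacity 6 + 11 + 3 = 20.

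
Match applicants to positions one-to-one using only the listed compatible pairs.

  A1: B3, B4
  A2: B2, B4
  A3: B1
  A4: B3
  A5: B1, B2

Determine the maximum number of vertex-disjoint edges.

4

Unit-capacity flow: source→left, listed edges, right→sink; max matching = max flow.
Augmenting path A1→B3 (+1); matched 1.
Augmenting path A2→B2 (+1); matched 2.
Augmenting path A3→B1 (+1); matched 3.
Augmenting path A4→B3→A1→B4 (+1); matched 4.
No augmenting path remains; maximum matching = 4.
König certificate: {B1, B2, B3, B4} is a vertex cover of size 4 (every listed pair touches it), so no matching can be larger.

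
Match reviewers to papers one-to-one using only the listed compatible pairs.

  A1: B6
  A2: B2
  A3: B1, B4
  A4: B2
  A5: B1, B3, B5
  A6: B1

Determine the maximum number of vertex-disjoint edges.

5

Unit-capacity flow: source→left, listed edges, right→sink; max matching = max flow.
Augmenting path A1→B6 (+1); matched 1.
Augmenting path A2→B2 (+1); matched 2.
Augmenting path A3→B1 (+1); matched 3.
Augmenting path A5→B3 (+1); matched 4.
Augmenting path A6→B1→A3→B4 (+1); matched 5.
No augmenting path remains; maximum matching = 5.
König certificate: {A1, A3, A5, A6, B2} is a vertex cover of size 5 (every listed pair touches it), so no matching can be larger.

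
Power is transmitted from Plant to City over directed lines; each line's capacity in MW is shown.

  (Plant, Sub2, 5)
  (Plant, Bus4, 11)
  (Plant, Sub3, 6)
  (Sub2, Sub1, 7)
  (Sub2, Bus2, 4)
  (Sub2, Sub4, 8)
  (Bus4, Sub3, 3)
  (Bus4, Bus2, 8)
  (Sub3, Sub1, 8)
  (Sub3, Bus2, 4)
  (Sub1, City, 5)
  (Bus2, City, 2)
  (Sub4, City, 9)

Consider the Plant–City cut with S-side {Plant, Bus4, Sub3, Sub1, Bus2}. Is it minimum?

Given cut capacity: 5 + 5 + 2 = 12.
Augment Plant→Sub2→Sub1→City: bottleneck 5, flow now 5.
Augment Plant→Bus4→Bus2→City: bottleneck 2, flow now 7.
Augment Plant→Sub3→Sub1→Sub2→Sub4→City: bottleneck 5, flow now 12. (uses reverse residual edge)
No augmenting path remains; maximum flow = 12.
Cut capacity 12 equals the max flow, so it is a minimum cut.

Yes — it is a minimum cut (capacity 12).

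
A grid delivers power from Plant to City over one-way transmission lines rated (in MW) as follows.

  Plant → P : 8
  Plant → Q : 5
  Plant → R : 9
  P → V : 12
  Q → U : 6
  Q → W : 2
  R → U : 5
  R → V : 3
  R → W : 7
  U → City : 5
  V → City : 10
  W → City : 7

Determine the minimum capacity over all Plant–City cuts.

22

Augment Plant→P→V→City: bottleneck 8, flow now 8.
Augment Plant→Q→U→City: bottleneck 5, flow now 13.
Augment Plant→R→V→City: bottleneck 2, flow now 15.
Augment Plant→R→W→City: bottleneck 7, flow now 22.
No augmenting path remains; maximum flow = 22.
By max-flow min-cut, the minimum cut capacity equals the max flow.
In the residual graph, reachable from Plant: {Plant}.
Min-cut edges: Plant→P (8), Plant→Q (5), Plant→R (9); capacity 8 + 5 + 9 = 22.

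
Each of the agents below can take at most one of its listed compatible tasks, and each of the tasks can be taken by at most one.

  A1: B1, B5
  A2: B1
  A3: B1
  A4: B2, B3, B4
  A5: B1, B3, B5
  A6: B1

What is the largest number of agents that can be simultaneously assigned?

Unit-capacity flow: source→left, listed edges, right→sink; max matching = max flow.
Augmenting path A1→B1 (+1); matched 1.
Augmenting path A4→B2 (+1); matched 2.
Augmenting path A5→B3 (+1); matched 3.
Augmenting path A2→B1→A1→B5 (+1); matched 4.
No augmenting path remains; maximum matching = 4.
König certificate: {A1, A4, A5, B1} is a vertex cover of size 4 (every listed pair touches it), so no matching can be larger.

4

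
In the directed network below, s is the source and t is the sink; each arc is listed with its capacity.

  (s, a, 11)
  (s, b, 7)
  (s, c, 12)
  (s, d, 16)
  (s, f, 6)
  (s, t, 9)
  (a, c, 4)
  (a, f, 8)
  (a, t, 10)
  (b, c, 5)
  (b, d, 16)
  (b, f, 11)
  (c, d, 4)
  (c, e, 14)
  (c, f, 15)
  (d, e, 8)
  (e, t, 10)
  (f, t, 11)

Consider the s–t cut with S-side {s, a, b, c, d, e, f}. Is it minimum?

Yes — it is a minimum cut (capacity 40).

Given cut capacity: 9 + 10 + 10 + 11 = 40.
Augment s→t: bottleneck 9, flow now 9.
Augment s→a→t: bottleneck 10, flow now 19.
Augment s→f→t: bottleneck 6, flow now 25.
Augment s→a→f→t: bottleneck 1, flow now 26.
Augment s→b→f→t: bottleneck 4, flow now 30.
Augment s→c→e→t: bottleneck 10, flow now 40.
No augmenting path remains; maximum flow = 40.
Cut capacity 40 equals the max flow, so it is a minimum cut.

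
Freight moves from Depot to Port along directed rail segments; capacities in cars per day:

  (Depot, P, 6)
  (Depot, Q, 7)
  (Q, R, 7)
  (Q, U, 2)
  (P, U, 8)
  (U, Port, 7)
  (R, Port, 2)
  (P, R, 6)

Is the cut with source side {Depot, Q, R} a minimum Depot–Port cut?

Given cut capacity: 6 + 2 + 2 = 10.
Augment Depot→P→R→Port: bottleneck 2, flow now 2.
Augment Depot→P→U→Port: bottleneck 4, flow now 6.
Augment Depot→Q→U→Port: bottleneck 2, flow now 8.
Augment Depot→Q→R→P→U→Port: bottleneck 1, flow now 9. (uses reverse residual edge)
No augmenting path remains; maximum flow = 9.
In the residual graph, reachable from Depot: {Depot, P, Q, R, U}.
Min-cut edges: R→Port (2), U→Port (7); capacity 2 + 7 = 9.
Cut capacity 10 exceeds the max flow 9, so it is not minimum.

No — its capacity is 10, but the minimum cut has capacity 9.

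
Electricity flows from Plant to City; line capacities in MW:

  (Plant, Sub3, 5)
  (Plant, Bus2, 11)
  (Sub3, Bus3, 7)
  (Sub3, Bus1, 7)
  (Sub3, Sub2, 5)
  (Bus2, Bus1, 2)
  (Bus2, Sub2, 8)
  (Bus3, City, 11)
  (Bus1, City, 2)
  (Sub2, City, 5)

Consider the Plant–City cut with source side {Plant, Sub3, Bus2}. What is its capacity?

Edges leaving {Plant, Sub3, Bus2}: Sub3→Bus3 (7), Sub3→Bus1 (7), Sub3→Sub2 (5), Bus2→Bus1 (2), Bus2→Sub2 (8).
Cut capacity = 7 + 7 + 5 + 2 + 8 = 29.

29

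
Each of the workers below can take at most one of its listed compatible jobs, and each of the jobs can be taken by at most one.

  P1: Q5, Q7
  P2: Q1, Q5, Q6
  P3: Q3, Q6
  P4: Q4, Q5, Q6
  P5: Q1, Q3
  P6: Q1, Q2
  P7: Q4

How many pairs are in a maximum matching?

Unit-capacity flow: source→left, listed edges, right→sink; max matching = max flow.
Augmenting path P1→Q5 (+1); matched 1.
Augmenting path P2→Q1 (+1); matched 2.
Augmenting path P3→Q3 (+1); matched 3.
Augmenting path P4→Q4 (+1); matched 4.
Augmenting path P6→Q2 (+1); matched 5.
Augmenting path P5→Q1→P2→Q6 (+1); matched 6.
Augmenting path P7→Q4→P4→Q5→P1→Q7 (+1); matched 7.
No augmenting path remains; maximum matching = 7.
König certificate: {P1, P2, P3, P4, P5, P6, P7} is a vertex cover of size 7 (every listed pair touches it), so no matching can be larger.

7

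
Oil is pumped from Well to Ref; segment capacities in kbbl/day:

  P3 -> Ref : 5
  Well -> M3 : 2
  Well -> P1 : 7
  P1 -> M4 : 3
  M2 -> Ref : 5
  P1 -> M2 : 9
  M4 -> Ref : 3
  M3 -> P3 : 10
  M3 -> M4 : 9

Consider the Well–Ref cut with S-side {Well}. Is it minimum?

Yes — it is a minimum cut (capacity 9).

Given cut capacity: 2 + 7 = 9.
Augment Well→M3→P3→Ref: bottleneck 2, flow now 2.
Augment Well→P1→M2→Ref: bottleneck 5, flow now 7.
Augment Well→P1→M4→Ref: bottleneck 2, flow now 9.
No augmenting path remains; maximum flow = 9.
Cut capacity 9 equals the max flow, so it is a minimum cut.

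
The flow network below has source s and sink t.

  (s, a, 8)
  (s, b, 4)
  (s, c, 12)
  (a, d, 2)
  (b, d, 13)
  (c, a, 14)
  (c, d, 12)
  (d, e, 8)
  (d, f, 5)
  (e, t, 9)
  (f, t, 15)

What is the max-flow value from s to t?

13

Augment s→a→d→e→t: bottleneck 2, flow now 2.
Augment s→b→d→e→t: bottleneck 4, flow now 6.
Augment s→c→d→e→t: bottleneck 2, flow now 8.
Augment s→c→d→f→t: bottleneck 5, flow now 13.
No augmenting path remains; maximum flow = 13.
In the residual graph, reachable from s: {s, a, b, c, d}.
Min-cut edges: d→e (8), d→f (5); capacity 8 + 5 = 13.
This cut is saturated, so no flow can exceed 13.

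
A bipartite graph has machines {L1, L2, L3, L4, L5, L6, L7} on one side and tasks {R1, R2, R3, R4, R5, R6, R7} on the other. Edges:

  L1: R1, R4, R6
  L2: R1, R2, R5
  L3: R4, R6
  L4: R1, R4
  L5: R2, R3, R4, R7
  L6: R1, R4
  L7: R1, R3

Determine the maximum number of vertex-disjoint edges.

6

Unit-capacity flow: source→left, listed edges, right→sink; max matching = max flow.
Augmenting path L1→R1 (+1); matched 1.
Augmenting path L2→R2 (+1); matched 2.
Augmenting path L3→R4 (+1); matched 3.
Augmenting path L5→R3 (+1); matched 4.
Augmenting path L4→R1→L1→R6 (+1); matched 5.
Augmenting path L7→R3→L5→R7 (+1); matched 6.
No augmenting path remains; maximum matching = 6.
König certificate: {L2, L5, L7, R1, R4, R6} is a vertex cover of size 6 (every listed pair touches it), so no matching can be larger.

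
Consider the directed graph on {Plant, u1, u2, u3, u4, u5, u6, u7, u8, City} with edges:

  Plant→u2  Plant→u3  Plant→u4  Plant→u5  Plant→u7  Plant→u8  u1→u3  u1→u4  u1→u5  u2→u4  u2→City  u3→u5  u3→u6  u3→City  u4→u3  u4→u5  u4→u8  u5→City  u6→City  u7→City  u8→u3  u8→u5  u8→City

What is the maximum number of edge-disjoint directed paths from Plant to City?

Assign every edge capacity 1; by Menger, the answer equals the max flow.
Path Plant→u2→City (+1); total 1.
Path Plant→u3→City (+1); total 2.
Path Plant→u5→City (+1); total 3.
Path Plant→u7→City (+1); total 4.
Path Plant→u8→City (+1); total 5.
Path Plant→u4→u3→u6→City (+1); total 6.
No residual Plant→City path; max flow = 6.
Certifying cut of size 6: {Plant→u2, Plant→u3, Plant→u4, Plant→u5, Plant→u7, Plant→u8}.

6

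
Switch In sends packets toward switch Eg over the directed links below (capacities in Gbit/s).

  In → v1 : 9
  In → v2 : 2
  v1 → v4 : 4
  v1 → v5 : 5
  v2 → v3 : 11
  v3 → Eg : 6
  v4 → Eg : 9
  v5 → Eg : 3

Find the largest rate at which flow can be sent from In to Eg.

9

Augment In→v1→v4→Eg: bottleneck 4, flow now 4.
Augment In→v1→v5→Eg: bottleneck 3, flow now 7.
Augment In→v2→v3→Eg: bottleneck 2, flow now 9.
No augmenting path remains; maximum flow = 9.
In the residual graph, reachable from In: {In, v1, v5}.
Min-cut edges: In→v2 (2), v1→v4 (4), v5→Eg (3); capacity 2 + 4 + 3 = 9.
This cut is saturated, so no flow can exceed 9.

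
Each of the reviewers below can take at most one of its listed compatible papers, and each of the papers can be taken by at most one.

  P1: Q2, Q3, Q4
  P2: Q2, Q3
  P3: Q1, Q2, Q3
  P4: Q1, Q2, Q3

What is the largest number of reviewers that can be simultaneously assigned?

4

Unit-capacity flow: source→left, listed edges, right→sink; max matching = max flow.
Augmenting path P1→Q2 (+1); matched 1.
Augmenting path P2→Q3 (+1); matched 2.
Augmenting path P3→Q1 (+1); matched 3.
Augmenting path P4→Q2→P1→Q4 (+1); matched 4.
No augmenting path remains; maximum matching = 4.
König certificate: {P1, P2, P3, P4} is a vertex cover of size 4 (every listed pair touches it), so no matching can be larger.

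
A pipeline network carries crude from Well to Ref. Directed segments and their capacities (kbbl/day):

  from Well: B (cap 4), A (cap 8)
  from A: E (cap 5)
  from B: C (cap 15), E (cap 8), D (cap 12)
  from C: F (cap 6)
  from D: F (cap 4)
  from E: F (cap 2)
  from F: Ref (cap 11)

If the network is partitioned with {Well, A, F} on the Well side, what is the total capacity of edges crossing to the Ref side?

20

Edges leaving {Well, A, F}: Well→B (4), A→E (5), F→Ref (11).
Cut capacity = 4 + 5 + 11 = 20.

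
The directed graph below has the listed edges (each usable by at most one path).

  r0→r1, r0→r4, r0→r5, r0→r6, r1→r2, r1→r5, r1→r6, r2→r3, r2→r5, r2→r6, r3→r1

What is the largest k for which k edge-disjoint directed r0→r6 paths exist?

2

Assign every edge capacity 1; by Menger, the answer equals the max flow.
Path r0→r6 (+1); total 1.
Path r0→r1→r6 (+1); total 2.
No residual r0→r6 path; max flow = 2.
Certifying cut of size 2: {r0→r1, r0→r6}.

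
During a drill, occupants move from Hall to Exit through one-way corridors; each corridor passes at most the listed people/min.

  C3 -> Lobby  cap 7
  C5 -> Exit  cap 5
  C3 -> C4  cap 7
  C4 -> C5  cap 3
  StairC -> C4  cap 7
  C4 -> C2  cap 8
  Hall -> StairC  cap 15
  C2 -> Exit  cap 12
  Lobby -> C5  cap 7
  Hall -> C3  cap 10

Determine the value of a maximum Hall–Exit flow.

13

Augment Hall→StairC→C4→C5→Exit: bottleneck 3, flow now 3.
Augment Hall→StairC→C4→C2→Exit: bottleneck 4, flow now 7.
Augment Hall→C3→Lobby→C5→Exit: bottleneck 2, flow now 9.
Augment Hall→C3→C4→C2→Exit: bottleneck 4, flow now 13.
No augmenting path remains; maximum flow = 13.
In the residual graph, reachable from Hall: {Hall, StairC, C3, Lobby, C4, C5}.
Min-cut edges: C4→C2 (8), C5→Exit (5); capacity 8 + 5 = 13.
This cut is saturated, so no flow can exceed 13.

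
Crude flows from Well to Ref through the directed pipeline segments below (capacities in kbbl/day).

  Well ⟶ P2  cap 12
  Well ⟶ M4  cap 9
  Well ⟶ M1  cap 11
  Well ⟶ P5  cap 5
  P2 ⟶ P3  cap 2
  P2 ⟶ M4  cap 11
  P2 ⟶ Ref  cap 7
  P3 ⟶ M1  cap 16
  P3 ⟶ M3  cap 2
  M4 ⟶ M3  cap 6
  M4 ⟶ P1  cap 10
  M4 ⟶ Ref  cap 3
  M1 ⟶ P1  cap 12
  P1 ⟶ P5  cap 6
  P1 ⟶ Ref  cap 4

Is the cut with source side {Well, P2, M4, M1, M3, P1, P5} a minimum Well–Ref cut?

Given cut capacity: 2 + 7 + 3 + 4 = 16.
Augment Well→P2→Ref: bottleneck 7, flow now 7.
Augment Well→M4→Ref: bottleneck 3, flow now 10.
Augment Well→M4→P1→Ref: bottleneck 4, flow now 14.
No augmenting path remains; maximum flow = 14.
In the residual graph, reachable from Well: {Well, P2, P3, M4, M1, M3, P1, P5}.
Min-cut edges: P2→Ref (7), M4→Ref (3), P1→Ref (4); capacity 7 + 3 + 4 = 14.
Cut capacity 16 exceeds the max flow 14, so it is not minimum.

No — its capacity is 16, but the minimum cut has capacity 14.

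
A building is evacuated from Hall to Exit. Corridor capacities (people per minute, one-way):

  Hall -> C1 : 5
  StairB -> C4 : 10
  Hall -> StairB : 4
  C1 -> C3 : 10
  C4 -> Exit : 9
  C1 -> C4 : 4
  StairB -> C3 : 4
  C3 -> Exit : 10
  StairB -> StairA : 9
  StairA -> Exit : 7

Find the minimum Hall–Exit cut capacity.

9

Augment Hall→StairB→C4→Exit: bottleneck 4, flow now 4.
Augment Hall→C1→C4→Exit: bottleneck 4, flow now 8.
Augment Hall→C1→C3→Exit: bottleneck 1, flow now 9.
No augmenting path remains; maximum flow = 9.
By max-flow min-cut, the minimum cut capacity equals the max flow.
In the residual graph, reachable from Hall: {Hall}.
Min-cut edges: Hall→StairB (4), Hall→C1 (5); capacity 4 + 5 = 9.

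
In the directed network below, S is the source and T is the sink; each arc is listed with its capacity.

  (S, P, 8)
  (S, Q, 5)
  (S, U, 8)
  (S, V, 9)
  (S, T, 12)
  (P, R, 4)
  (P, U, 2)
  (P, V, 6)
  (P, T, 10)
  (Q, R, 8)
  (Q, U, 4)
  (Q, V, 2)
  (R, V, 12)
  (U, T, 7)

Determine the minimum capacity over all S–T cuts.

27

Augment S→T: bottleneck 12, flow now 12.
Augment S→P→T: bottleneck 8, flow now 20.
Augment S→U→T: bottleneck 7, flow now 27.
No augmenting path remains; maximum flow = 27.
By max-flow min-cut, the minimum cut capacity equals the max flow.
In the residual graph, reachable from S: {S, Q, R, U, V}.
Min-cut edges: S→P (8), S→T (12), U→T (7); capacity 8 + 12 + 7 = 27.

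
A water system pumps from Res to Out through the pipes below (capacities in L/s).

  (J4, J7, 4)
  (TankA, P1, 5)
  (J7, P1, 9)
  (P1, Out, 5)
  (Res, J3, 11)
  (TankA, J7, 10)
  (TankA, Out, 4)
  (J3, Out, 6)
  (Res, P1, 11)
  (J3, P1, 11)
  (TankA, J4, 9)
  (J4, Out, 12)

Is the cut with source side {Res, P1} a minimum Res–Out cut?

Given cut capacity: 11 + 5 = 16.
Augment Res→J3→Out: bottleneck 6, flow now 6.
Augment Res→P1→Out: bottleneck 5, flow now 11.
No augmenting path remains; maximum flow = 11.
In the residual graph, reachable from Res: {Res, J3, P1}.
Min-cut edges: J3→Out (6), P1→Out (5); capacity 6 + 5 = 11.
Cut capacity 16 exceeds the max flow 11, so it is not minimum.

No — its capacity is 16, but the minimum cut has capacity 11.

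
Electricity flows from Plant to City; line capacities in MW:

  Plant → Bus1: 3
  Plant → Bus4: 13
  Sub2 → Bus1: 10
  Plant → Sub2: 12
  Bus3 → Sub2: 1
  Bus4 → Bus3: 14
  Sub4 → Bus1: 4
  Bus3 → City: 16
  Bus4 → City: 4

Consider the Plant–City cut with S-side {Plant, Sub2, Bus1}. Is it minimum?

Yes — it is a minimum cut (capacity 13).

Given cut capacity: 13 = 13.
Augment Plant→Bus4→City: bottleneck 4, flow now 4.
Augment Plant→Bus4→Bus3→City: bottleneck 9, flow now 13.
No augmenting path remains; maximum flow = 13.
Cut capacity 13 equals the max flow, so it is a minimum cut.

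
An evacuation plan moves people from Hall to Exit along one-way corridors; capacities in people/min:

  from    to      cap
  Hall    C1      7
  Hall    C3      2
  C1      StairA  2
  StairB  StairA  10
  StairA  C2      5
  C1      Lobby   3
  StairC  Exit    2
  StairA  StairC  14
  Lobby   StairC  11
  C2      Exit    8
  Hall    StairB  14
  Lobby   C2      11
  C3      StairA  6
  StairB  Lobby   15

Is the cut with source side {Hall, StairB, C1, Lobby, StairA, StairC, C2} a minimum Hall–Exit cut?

Given cut capacity: 2 + 2 + 8 = 12.
Augment Hall→C3→StairA→StairC→Exit: bottleneck 2, flow now 2.
Augment Hall→StairB→Lobby→C2→Exit: bottleneck 8, flow now 10.
No augmenting path remains; maximum flow = 10.
In the residual graph, reachable from Hall: {Hall, C3, StairB, C1, Lobby, StairA, StairC, C2}.
Min-cut edges: StairC→Exit (2), C2→Exit (8); capacity 2 + 8 = 10.
Cut capacity 12 exceeds the max flow 10, so it is not minimum.

No — its capacity is 12, but the minimum cut has capacity 10.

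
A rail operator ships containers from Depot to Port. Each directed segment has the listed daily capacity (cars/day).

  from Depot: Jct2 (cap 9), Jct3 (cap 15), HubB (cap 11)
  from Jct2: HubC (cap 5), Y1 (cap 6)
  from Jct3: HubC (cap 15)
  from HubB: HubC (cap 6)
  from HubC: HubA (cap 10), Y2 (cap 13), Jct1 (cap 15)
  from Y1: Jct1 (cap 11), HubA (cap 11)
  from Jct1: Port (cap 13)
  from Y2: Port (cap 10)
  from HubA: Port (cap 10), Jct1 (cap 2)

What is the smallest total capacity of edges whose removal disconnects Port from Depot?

Augment Depot→Jct2→HubC→Jct1→Port: bottleneck 5, flow now 5.
Augment Depot→Jct2→Y1→Jct1→Port: bottleneck 4, flow now 9.
Augment Depot→Jct3→HubC→Jct1→Port: bottleneck 4, flow now 13.
Augment Depot→Jct3→HubC→Y2→Port: bottleneck 10, flow now 23.
Augment Depot→Jct3→HubC→HubA→Port: bottleneck 1, flow now 24.
Augment Depot→HubB→HubC→HubA→Port: bottleneck 6, flow now 30.
No augmenting path remains; maximum flow = 30.
By max-flow min-cut, the minimum cut capacity equals the max flow.
In the residual graph, reachable from Depot: {Depot, HubB}.
Min-cut edges: Depot→Jct2 (9), Depot→Jct3 (15), HubB→HubC (6); capacity 9 + 15 + 6 = 30.

30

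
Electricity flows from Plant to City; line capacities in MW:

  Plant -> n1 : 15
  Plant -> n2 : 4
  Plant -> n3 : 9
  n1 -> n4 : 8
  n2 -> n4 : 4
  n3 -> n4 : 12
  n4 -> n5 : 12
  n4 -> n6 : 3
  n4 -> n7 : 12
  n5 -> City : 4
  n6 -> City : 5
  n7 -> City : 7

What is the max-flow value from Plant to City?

Augment Plant→n1→n4→n5→City: bottleneck 4, flow now 4.
Augment Plant→n1→n4→n6→City: bottleneck 3, flow now 7.
Augment Plant→n1→n4→n7→City: bottleneck 1, flow now 8.
Augment Plant→n2→n4→n7→City: bottleneck 4, flow now 12.
Augment Plant→n3→n4→n7→City: bottleneck 2, flow now 14.
No augmenting path remains; maximum flow = 14.
In the residual graph, reachable from Plant: {Plant, n1, n2, n3, n4, n5, n7}.
Min-cut edges: n4→n6 (3), n5→City (4), n7→City (7); capacity 3 + 4 + 7 = 14.
This cut is saturated, so no flow can exceed 14.

14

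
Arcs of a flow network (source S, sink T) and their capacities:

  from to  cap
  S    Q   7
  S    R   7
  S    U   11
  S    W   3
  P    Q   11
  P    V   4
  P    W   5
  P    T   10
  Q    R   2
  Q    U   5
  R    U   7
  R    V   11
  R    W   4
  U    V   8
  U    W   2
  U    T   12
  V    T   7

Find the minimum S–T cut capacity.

19

Augment S→U→T: bottleneck 11, flow now 11.
Augment S→Q→U→T: bottleneck 1, flow now 12.
Augment S→R→V→T: bottleneck 7, flow now 19.
No augmenting path remains; maximum flow = 19.
By max-flow min-cut, the minimum cut capacity equals the max flow.
In the residual graph, reachable from S: {S, Q, R, U, V, W}.
Min-cut edges: U→T (12), V→T (7); capacity 12 + 7 = 19.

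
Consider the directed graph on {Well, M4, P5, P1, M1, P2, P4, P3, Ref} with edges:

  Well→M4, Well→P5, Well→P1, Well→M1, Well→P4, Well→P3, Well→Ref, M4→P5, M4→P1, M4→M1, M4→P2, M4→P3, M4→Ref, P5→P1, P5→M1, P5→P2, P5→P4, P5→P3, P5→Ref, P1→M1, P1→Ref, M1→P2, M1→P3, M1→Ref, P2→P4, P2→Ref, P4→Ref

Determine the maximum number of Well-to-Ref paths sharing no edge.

Assign every edge capacity 1; by Menger, the answer equals the max flow.
Path Well→Ref (+1); total 1.
Path Well→M4→Ref (+1); total 2.
Path Well→P5→Ref (+1); total 3.
Path Well→P1→Ref (+1); total 4.
Path Well→M1→Ref (+1); total 5.
Path Well→P4→Ref (+1); total 6.
No residual Well→Ref path; max flow = 6.
Certifying cut of size 6: {Well→M1, Well→M4, Well→P1, Well→P4, Well→P5, Well→Ref}.

6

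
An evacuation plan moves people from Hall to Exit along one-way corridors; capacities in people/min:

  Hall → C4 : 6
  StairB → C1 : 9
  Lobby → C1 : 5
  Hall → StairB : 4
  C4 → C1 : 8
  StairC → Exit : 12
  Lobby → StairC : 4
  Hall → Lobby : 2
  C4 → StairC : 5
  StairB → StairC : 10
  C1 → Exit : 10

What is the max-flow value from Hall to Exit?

12

Augment Hall→StairB→C1→Exit: bottleneck 4, flow now 4.
Augment Hall→Lobby→C1→Exit: bottleneck 2, flow now 6.
Augment Hall→C4→C1→Exit: bottleneck 4, flow now 10.
Augment Hall→C4→StairC→Exit: bottleneck 2, flow now 12.
No augmenting path remains; maximum flow = 12.
In the residual graph, reachable from Hall: {Hall}.
Min-cut edges: Hall→StairB (4), Hall→Lobby (2), Hall→C4 (6); capacity 4 + 2 + 6 = 12.
This cut is saturated, so no flow can exceed 12.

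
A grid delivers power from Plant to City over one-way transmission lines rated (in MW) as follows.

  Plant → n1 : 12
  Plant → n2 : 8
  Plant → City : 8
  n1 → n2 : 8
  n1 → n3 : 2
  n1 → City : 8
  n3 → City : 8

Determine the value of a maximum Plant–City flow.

18

Augment Plant→City: bottleneck 8, flow now 8.
Augment Plant→n1→City: bottleneck 8, flow now 16.
Augment Plant→n1→n3→City: bottleneck 2, flow now 18.
No augmenting path remains; maximum flow = 18.
In the residual graph, reachable from Plant: {Plant, n1, n2}.
Min-cut edges: Plant→City (8), n1→n3 (2), n1→City (8); capacity 8 + 2 + 8 = 18.
This cut is saturated, so no flow can exceed 18.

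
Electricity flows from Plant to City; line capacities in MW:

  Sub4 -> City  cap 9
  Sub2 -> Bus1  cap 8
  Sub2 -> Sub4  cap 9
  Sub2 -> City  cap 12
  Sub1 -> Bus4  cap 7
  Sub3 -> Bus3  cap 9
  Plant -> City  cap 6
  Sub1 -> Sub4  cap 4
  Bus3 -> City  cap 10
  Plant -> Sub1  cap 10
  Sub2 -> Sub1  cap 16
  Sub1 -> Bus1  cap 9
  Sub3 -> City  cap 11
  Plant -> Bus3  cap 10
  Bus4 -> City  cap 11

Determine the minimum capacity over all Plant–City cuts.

Augment Plant→City: bottleneck 6, flow now 6.
Augment Plant→Bus3→City: bottleneck 10, flow now 16.
Augment Plant→Sub1→Bus4→City: bottleneck 7, flow now 23.
Augment Plant→Sub1→Sub4→City: bottleneck 3, flow now 26.
No augmenting path remains; maximum flow = 26.
By max-flow min-cut, the minimum cut capacity equals the max flow.
In the residual graph, reachable from Plant: {Plant}.
Min-cut edges: Plant→Bus3 (10), Plant→Sub1 (10), Plant→City (6); capacity 10 + 10 + 6 = 26.

26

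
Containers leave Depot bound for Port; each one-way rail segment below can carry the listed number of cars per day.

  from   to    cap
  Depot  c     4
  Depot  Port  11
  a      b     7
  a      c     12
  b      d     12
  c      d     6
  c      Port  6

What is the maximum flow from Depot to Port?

15

Augment Depot→Port: bottleneck 11, flow now 11.
Augment Depot→c→Port: bottleneck 4, flow now 15.
No augmenting path remains; maximum flow = 15.
In the residual graph, reachable from Depot: {Depot}.
Min-cut edges: Depot→c (4), Depot→Port (11); capacity 4 + 11 = 15.
This cut is saturated, so no flow can exceed 15.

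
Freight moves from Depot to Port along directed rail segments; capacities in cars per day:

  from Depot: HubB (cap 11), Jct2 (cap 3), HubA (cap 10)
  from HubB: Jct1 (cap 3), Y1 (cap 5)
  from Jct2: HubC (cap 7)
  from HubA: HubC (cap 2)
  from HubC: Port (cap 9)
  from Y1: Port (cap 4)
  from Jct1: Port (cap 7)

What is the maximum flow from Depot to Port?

12

Augment Depot→HubB→Y1→Port: bottleneck 4, flow now 4.
Augment Depot→HubB→Jct1→Port: bottleneck 3, flow now 7.
Augment Depot→Jct2→HubC→Port: bottleneck 3, flow now 10.
Augment Depot→HubA→HubC→Port: bottleneck 2, flow now 12.
No augmenting path remains; maximum flow = 12.
In the residual graph, reachable from Depot: {Depot, HubB, HubA, Y1}.
Min-cut edges: Depot→Jct2 (3), HubB→Jct1 (3), HubA→HubC (2), Y1→Port (4); capacity 3 + 3 + 2 + 4 = 12.
This cut is saturated, so no flow can exceed 12.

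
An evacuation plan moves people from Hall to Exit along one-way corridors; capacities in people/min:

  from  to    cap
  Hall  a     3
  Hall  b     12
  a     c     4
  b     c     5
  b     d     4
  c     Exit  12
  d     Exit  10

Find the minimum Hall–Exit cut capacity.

Augment Hall→a→c→Exit: bottleneck 3, flow now 3.
Augment Hall→b→c→Exit: bottleneck 5, flow now 8.
Augment Hall→b→d→Exit: bottleneck 4, flow now 12.
No augmenting path remains; maximum flow = 12.
By max-flow min-cut, the minimum cut capacity equals the max flow.
In the residual graph, reachable from Hall: {Hall, b}.
Min-cut edges: Hall→a (3), b→c (5), b→d (4); capacity 3 + 5 + 4 = 12.

12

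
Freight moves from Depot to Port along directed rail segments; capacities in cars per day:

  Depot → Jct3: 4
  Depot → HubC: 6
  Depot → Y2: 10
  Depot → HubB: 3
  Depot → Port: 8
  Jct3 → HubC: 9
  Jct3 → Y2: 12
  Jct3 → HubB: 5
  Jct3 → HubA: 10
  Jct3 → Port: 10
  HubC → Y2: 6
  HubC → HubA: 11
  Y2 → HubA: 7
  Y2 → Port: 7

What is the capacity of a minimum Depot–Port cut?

19

Augment Depot→Port: bottleneck 8, flow now 8.
Augment Depot→Jct3→Port: bottleneck 4, flow now 12.
Augment Depot→Y2→Port: bottleneck 7, flow now 19.
No augmenting path remains; maximum flow = 19.
By max-flow min-cut, the minimum cut capacity equals the max flow.
In the residual graph, reachable from Depot: {Depot, HubC, Y2, HubB, HubA}.
Min-cut edges: Depot→Jct3 (4), Depot→Port (8), Y2→Port (7); capacity 4 + 8 + 7 = 19.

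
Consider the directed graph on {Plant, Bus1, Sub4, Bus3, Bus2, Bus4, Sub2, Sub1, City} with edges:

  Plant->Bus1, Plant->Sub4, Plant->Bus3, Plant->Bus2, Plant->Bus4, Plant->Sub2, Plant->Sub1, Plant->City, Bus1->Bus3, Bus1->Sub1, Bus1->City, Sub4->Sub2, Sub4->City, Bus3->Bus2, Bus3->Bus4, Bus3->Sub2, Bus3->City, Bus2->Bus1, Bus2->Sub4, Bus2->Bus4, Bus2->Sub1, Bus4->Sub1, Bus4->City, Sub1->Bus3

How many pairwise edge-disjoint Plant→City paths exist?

Assign every edge capacity 1; by Menger, the answer equals the max flow.
Path Plant→City (+1); total 1.
Path Plant→Bus1→City (+1); total 2.
Path Plant→Sub4→City (+1); total 3.
Path Plant→Bus3→City (+1); total 4.
Path Plant→Bus4→City (+1); total 5.
No residual Plant→City path; max flow = 5.
Certifying cut of size 5: {Bus1→City, Bus3→City, Bus4→City, Plant→City, Sub4→City}.

5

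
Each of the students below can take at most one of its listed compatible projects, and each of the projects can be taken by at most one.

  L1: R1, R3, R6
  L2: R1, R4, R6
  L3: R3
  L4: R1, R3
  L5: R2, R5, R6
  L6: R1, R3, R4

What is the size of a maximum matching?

Unit-capacity flow: source→left, listed edges, right→sink; max matching = max flow.
Augmenting path L1→R1 (+1); matched 1.
Augmenting path L2→R4 (+1); matched 2.
Augmenting path L3→R3 (+1); matched 3.
Augmenting path L5→R2 (+1); matched 4.
Augmenting path L4→R1→L1→R6 (+1); matched 5.
No augmenting path remains; maximum matching = 5.
König certificate: {L5, R1, R3, R4, R6} is a vertex cover of size 5 (every listed pair touches it), so no matching can be larger.

5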